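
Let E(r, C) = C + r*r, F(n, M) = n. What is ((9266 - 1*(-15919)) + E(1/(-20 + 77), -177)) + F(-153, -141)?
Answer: 80753896/3249 ≈ 24855.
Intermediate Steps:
E(r, C) = C + r²
((9266 - 1*(-15919)) + E(1/(-20 + 77), -177)) + F(-153, -141) = ((9266 - 1*(-15919)) + (-177 + (1/(-20 + 77))²)) - 153 = ((9266 + 15919) + (-177 + (1/57)²)) - 153 = (25185 + (-177 + (1/57)²)) - 153 = (25185 + (-177 + 1/3249)) - 153 = (25185 - 575072/3249) - 153 = 81250993/3249 - 153 = 80753896/3249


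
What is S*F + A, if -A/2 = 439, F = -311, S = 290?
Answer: -91068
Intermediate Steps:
A = -878 (A = -2*439 = -878)
S*F + A = 290*(-311) - 878 = -90190 - 878 = -91068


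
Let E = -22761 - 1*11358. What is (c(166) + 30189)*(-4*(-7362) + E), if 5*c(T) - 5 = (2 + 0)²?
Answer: -705106134/5 ≈ -1.4102e+8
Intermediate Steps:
c(T) = 9/5 (c(T) = 1 + (2 + 0)²/5 = 1 + (⅕)*2² = 1 + (⅕)*4 = 1 + ⅘ = 9/5)
E = -34119 (E = -22761 - 11358 = -34119)
(c(166) + 30189)*(-4*(-7362) + E) = (9/5 + 30189)*(-4*(-7362) - 34119) = 150954*(29448 - 34119)/5 = (150954/5)*(-4671) = -705106134/5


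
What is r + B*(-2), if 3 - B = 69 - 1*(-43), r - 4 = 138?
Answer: 360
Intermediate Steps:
r = 142 (r = 4 + 138 = 142)
B = -109 (B = 3 - (69 - 1*(-43)) = 3 - (69 + 43) = 3 - 1*112 = 3 - 112 = -109)
r + B*(-2) = 142 - 109*(-2) = 142 + 218 = 360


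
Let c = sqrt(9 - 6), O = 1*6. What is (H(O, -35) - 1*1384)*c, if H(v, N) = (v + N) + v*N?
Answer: -1623*sqrt(3) ≈ -2811.1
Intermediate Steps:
O = 6
H(v, N) = N + v + N*v (H(v, N) = (N + v) + N*v = N + v + N*v)
c = sqrt(3) ≈ 1.7320
(H(O, -35) - 1*1384)*c = ((-35 + 6 - 35*6) - 1*1384)*sqrt(3) = ((-35 + 6 - 210) - 1384)*sqrt(3) = (-239 - 1384)*sqrt(3) = -1623*sqrt(3)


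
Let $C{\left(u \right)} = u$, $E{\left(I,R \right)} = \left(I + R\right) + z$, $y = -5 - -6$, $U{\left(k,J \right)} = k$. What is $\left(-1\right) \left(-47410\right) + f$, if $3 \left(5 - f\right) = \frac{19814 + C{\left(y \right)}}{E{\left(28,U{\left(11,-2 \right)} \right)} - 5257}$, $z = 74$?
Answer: $\frac{243909365}{5144} \approx 47416.0$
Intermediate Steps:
$y = 1$ ($y = -5 + 6 = 1$)
$E{\left(I,R \right)} = 74 + I + R$ ($E{\left(I,R \right)} = \left(I + R\right) + 74 = 74 + I + R$)
$f = \frac{32325}{5144}$ ($f = 5 - \frac{\left(19814 + 1\right) \frac{1}{\left(74 + 28 + 11\right) - 5257}}{3} = 5 - \frac{19815 \frac{1}{113 - 5257}}{3} = 5 - \frac{19815 \frac{1}{-5144}}{3} = 5 - \frac{19815 \left(- \frac{1}{5144}\right)}{3} = 5 - - \frac{6605}{5144} = 5 + \frac{6605}{5144} = \frac{32325}{5144} \approx 6.284$)
$\left(-1\right) \left(-47410\right) + f = \left(-1\right) \left(-47410\right) + \frac{32325}{5144} = 47410 + \frac{32325}{5144} = \frac{243909365}{5144}$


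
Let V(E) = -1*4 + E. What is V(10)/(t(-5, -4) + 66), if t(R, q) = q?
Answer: 3/31 ≈ 0.096774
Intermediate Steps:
V(E) = -4 + E
V(10)/(t(-5, -4) + 66) = (-4 + 10)/(-4 + 66) = 6/62 = (1/62)*6 = 3/31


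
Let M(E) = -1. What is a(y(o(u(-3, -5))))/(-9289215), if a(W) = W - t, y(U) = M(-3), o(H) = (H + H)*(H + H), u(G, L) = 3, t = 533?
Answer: 178/3096405 ≈ 5.7486e-5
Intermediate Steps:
o(H) = 4*H**2 (o(H) = (2*H)*(2*H) = 4*H**2)
y(U) = -1
a(W) = -533 + W (a(W) = W - 1*533 = W - 533 = -533 + W)
a(y(o(u(-3, -5))))/(-9289215) = (-533 - 1)/(-9289215) = -534*(-1/9289215) = 178/3096405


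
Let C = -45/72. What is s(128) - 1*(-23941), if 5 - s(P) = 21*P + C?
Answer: 170069/8 ≈ 21259.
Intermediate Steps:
C = -5/8 (C = -45*1/72 = -5/8 ≈ -0.62500)
s(P) = 45/8 - 21*P (s(P) = 5 - (21*P - 5/8) = 5 - (-5/8 + 21*P) = 5 + (5/8 - 21*P) = 45/8 - 21*P)
s(128) - 1*(-23941) = (45/8 - 21*128) - 1*(-23941) = (45/8 - 2688) + 23941 = -21459/8 + 23941 = 170069/8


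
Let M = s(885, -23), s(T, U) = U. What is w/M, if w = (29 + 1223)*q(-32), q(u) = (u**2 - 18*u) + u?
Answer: -1963136/23 ≈ -85354.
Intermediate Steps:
q(u) = u**2 - 17*u
M = -23
w = 1963136 (w = (29 + 1223)*(-32*(-17 - 32)) = 1252*(-32*(-49)) = 1252*1568 = 1963136)
w/M = 1963136/(-23) = 1963136*(-1/23) = -1963136/23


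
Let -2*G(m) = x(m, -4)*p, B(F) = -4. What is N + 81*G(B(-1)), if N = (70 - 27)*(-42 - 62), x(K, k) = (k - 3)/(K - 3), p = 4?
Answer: -4634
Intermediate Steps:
x(K, k) = (-3 + k)/(-3 + K)
N = -4472 (N = 43*(-104) = -4472)
G(m) = 14/(-3 + m) (G(m) = -(-3 - 4)/(-3 + m)*4/2 = --7/(-3 + m)*4/2 = -(-7/(-3 + m))*4/2 = -(-14)/(-3 + m) = 14/(-3 + m))
N + 81*G(B(-1)) = -4472 + 81*(14/(-3 - 4)) = -4472 + 81*(14/(-7)) = -4472 + 81*(14*(-⅐)) = -4472 + 81*(-2) = -4472 - 162 = -4634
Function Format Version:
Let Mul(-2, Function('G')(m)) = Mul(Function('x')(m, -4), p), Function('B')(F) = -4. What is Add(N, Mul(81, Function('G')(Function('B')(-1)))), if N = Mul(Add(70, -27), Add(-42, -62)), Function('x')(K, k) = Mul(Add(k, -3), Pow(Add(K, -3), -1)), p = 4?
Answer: -4634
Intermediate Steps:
Function('x')(K, k) = Mul(Pow(Add(-3, K), -1), Add(-3, k)) (Function('x')(K, k) = Mul(Add(-3, k), Pow(Add(-3, K), -1)) = Mul(Pow(Add(-3, K), -1), Add(-3, k)))
N = -4472 (N = Mul(43, -104) = -4472)
Function('G')(m) = Mul(14, Pow(Add(-3, m), -1)) (Function('G')(m) = Mul(Rational(-1, 2), Mul(Mul(Pow(Add(-3, m), -1), Add(-3, -4)), 4)) = Mul(Rational(-1, 2), Mul(Mul(Pow(Add(-3, m), -1), -7), 4)) = Mul(Rational(-1, 2), Mul(Mul(-7, Pow(Add(-3, m), -1)), 4)) = Mul(Rational(-1, 2), Mul(-28, Pow(Add(-3, m), -1))) = Mul(14, Pow(Add(-3, m), -1)))
Add(N, Mul(81, Function('G')(Function('B')(-1)))) = Add(-4472, Mul(81, Mul(14, Pow(Add(-3, -4), -1)))) = Add(-4472, Mul(81, Mul(14, Pow(-7, -1)))) = Add(-4472, Mul(81, Mul(14, Rational(-1, 7)))) = Add(-4472, Mul(81, -2)) = Add(-4472, -162) = -4634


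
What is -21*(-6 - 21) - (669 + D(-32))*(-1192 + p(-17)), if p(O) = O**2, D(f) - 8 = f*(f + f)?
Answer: 2461242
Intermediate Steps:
D(f) = 8 + 2*f**2 (D(f) = 8 + f*(f + f) = 8 + f*(2*f) = 8 + 2*f**2)
-21*(-6 - 21) - (669 + D(-32))*(-1192 + p(-17)) = -21*(-6 - 21) - (669 + (8 + 2*(-32)**2))*(-1192 + (-17)**2) = -21*(-27) - (669 + (8 + 2*1024))*(-1192 + 289) = 567 - (669 + (8 + 2048))*(-903) = 567 - (669 + 2056)*(-903) = 567 - 2725*(-903) = 567 - 1*(-2460675) = 567 + 2460675 = 2461242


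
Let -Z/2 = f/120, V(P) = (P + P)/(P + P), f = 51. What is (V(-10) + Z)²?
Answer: 9/400 ≈ 0.022500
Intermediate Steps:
V(P) = 1 (V(P) = (2*P)/((2*P)) = (2*P)*(1/(2*P)) = 1)
Z = -17/20 (Z = -102/120 = -2*17/40 = -17/20 ≈ -0.85000)
(V(-10) + Z)² = (1 - 17/20)² = (3/20)² = 9/400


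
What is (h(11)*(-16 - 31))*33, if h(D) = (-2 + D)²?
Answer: -125631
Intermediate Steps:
(h(11)*(-16 - 31))*33 = ((-2 + 11)²*(-16 - 31))*33 = (9²*(-47))*33 = (81*(-47))*33 = -3807*33 = -125631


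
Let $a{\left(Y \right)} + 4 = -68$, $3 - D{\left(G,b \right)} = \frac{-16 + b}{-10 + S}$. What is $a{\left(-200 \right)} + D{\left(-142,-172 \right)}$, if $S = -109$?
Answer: $- \frac{8399}{119} \approx -70.58$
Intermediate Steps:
$D{\left(G,b \right)} = \frac{341}{119} + \frac{b}{119}$ ($D{\left(G,b \right)} = 3 - \frac{-16 + b}{-10 - 109} = 3 - \frac{-16 + b}{-119} = 3 - \left(-16 + b\right) \left(- \frac{1}{119}\right) = 3 - \left(\frac{16}{119} - \frac{b}{119}\right) = 3 + \left(- \frac{16}{119} + \frac{b}{119}\right) = \frac{341}{119} + \frac{b}{119}$)
$a{\left(Y \right)} = -72$ ($a{\left(Y \right)} = -4 - 68 = -72$)
$a{\left(-200 \right)} + D{\left(-142,-172 \right)} = -72 + \left(\frac{341}{119} + \frac{1}{119} \left(-172\right)\right) = -72 + \left(\frac{341}{119} - \frac{172}{119}\right) = -72 + \frac{169}{119} = - \frac{8399}{119}$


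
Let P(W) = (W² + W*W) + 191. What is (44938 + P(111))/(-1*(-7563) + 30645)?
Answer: 23257/12736 ≈ 1.8261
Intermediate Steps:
P(W) = 191 + 2*W² (P(W) = (W² + W²) + 191 = 2*W² + 191 = 191 + 2*W²)
(44938 + P(111))/(-1*(-7563) + 30645) = (44938 + (191 + 2*111²))/(-1*(-7563) + 30645) = (44938 + (191 + 2*12321))/(7563 + 30645) = (44938 + (191 + 24642))/38208 = (44938 + 24833)*(1/38208) = 69771*(1/38208) = 23257/12736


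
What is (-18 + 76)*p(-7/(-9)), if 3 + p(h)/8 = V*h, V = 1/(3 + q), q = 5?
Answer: -12122/9 ≈ -1346.9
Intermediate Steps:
V = ⅛ (V = 1/(3 + 5) = 1/8 = ⅛ ≈ 0.12500)
p(h) = -24 + h (p(h) = -24 + 8*(h/8) = -24 + h)
(-18 + 76)*p(-7/(-9)) = (-18 + 76)*(-24 - 7/(-9)) = 58*(-24 - 7*(-⅑)) = 58*(-24 + 7/9) = 58*(-209/9) = -12122/9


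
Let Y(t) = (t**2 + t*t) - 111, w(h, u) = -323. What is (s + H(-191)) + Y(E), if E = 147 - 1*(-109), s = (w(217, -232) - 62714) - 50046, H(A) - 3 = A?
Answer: 17690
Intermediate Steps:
H(A) = 3 + A
s = -113083 (s = (-323 - 62714) - 50046 = -63037 - 50046 = -113083)
E = 256 (E = 147 + 109 = 256)
Y(t) = -111 + 2*t**2 (Y(t) = (t**2 + t**2) - 111 = 2*t**2 - 111 = -111 + 2*t**2)
(s + H(-191)) + Y(E) = (-113083 + (3 - 191)) + (-111 + 2*256**2) = (-113083 - 188) + (-111 + 2*65536) = -113271 + (-111 + 131072) = -113271 + 130961 = 17690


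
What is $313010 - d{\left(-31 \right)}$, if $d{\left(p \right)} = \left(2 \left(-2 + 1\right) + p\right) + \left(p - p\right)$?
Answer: $313043$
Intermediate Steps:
$d{\left(p \right)} = -2 + p$ ($d{\left(p \right)} = \left(2 \left(-1\right) + p\right) + 0 = \left(-2 + p\right) + 0 = -2 + p$)
$313010 - d{\left(-31 \right)} = 313010 - \left(-2 - 31\right) = 313010 - -33 = 313010 + 33 = 313043$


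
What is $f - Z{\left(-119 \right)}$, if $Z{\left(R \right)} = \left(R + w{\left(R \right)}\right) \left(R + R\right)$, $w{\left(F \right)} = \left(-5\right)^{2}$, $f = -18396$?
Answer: $-40768$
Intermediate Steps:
$w{\left(F \right)} = 25$
$Z{\left(R \right)} = 2 R \left(25 + R\right)$ ($Z{\left(R \right)} = \left(R + 25\right) \left(R + R\right) = \left(25 + R\right) 2 R = 2 R \left(25 + R\right)$)
$f - Z{\left(-119 \right)} = -18396 - 2 \left(-119\right) \left(25 - 119\right) = -18396 - 2 \left(-119\right) \left(-94\right) = -18396 - 22372 = -40768$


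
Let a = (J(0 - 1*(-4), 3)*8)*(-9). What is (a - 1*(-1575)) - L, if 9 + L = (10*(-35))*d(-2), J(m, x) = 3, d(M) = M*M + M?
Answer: 2068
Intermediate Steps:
d(M) = M + M² (d(M) = M² + M = M + M²)
a = -216 (a = (3*8)*(-9) = 24*(-9) = -216)
L = -709 (L = -9 + (10*(-35))*(-2*(1 - 2)) = -9 - (-700)*(-1) = -9 - 350*2 = -9 - 700 = -709)
(a - 1*(-1575)) - L = (-216 - 1*(-1575)) - 1*(-709) = (-216 + 1575) + 709 = 1359 + 709 = 2068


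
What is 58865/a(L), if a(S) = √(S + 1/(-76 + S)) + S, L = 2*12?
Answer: 14692704/5741 - 23546*√16211/5741 ≈ 2037.1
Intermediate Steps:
L = 24
a(S) = S + √(S + 1/(-76 + S))
58865/a(L) = 58865/(24 + √((1 + 24*(-76 + 24))/(-76 + 24))) = 58865/(24 + √((1 + 24*(-52))/(-52))) = 58865/(24 + √(-(1 - 1248)/52)) = 58865/(24 + √(-1/52*(-1247))) = 58865/(24 + √(1247/52)) = 58865/(24 + √16211/26)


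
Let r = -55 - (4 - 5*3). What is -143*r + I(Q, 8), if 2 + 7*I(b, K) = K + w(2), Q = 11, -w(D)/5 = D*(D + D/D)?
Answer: 44020/7 ≈ 6288.6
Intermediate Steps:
w(D) = -5*D*(1 + D) (w(D) = -5*D*(D + D/D) = -5*D*(D + 1) = -5*D*(1 + D))
I(b, K) = -32/7 + K/7 (I(b, K) = -2/7 + (K - 5*2*(1 + 2))/7 = -2/7 + (K - 5*2*3)/7 = -2/7 + (K - 30)/7 = -2/7 + (-30 + K)/7 = -2/7 + (-30/7 + K/7) = -32/7 + K/7)
r = -44 (r = -55 - (4 - 15) = -55 - 1*(-11) = -55 + 11 = -44)
-143*r + I(Q, 8) = -143*(-44) + (-32/7 + (1/7)*8) = 6292 + (-32/7 + 8/7) = 6292 - 24/7 = 44020/7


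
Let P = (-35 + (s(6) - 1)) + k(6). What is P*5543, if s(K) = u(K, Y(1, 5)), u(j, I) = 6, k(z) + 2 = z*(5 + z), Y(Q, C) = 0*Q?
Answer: 188462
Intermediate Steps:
Y(Q, C) = 0
k(z) = -2 + z*(5 + z)
s(K) = 6
P = 34 (P = (-35 + (6 - 1)) + (-2 + 6² + 5*6) = (-35 + 5) + (-2 + 36 + 30) = -30 + 64 = 34)
P*5543 = 34*5543 = 188462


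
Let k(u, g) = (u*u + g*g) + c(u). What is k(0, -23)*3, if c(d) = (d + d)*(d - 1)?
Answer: 1587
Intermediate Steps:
c(d) = 2*d*(-1 + d) (c(d) = (2*d)*(-1 + d) = 2*d*(-1 + d))
k(u, g) = g² + u² + 2*u*(-1 + u) (k(u, g) = (u*u + g*g) + 2*u*(-1 + u) = (u² + g²) + 2*u*(-1 + u) = (g² + u²) + 2*u*(-1 + u) = g² + u² + 2*u*(-1 + u))
k(0, -23)*3 = ((-23)² - 2*0 + 3*0²)*3 = (529 + 0 + 3*0)*3 = (529 + 0 + 0)*3 = 529*3 = 1587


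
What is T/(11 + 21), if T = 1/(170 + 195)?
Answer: 1/11680 ≈ 8.5616e-5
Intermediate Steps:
T = 1/365 ≈ 0.0027397
T/(11 + 21) = (1/365)/(11 + 21) = (1/365)/32 = (1/32)*(1/365) = 1/11680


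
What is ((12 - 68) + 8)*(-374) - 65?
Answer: 17887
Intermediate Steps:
((12 - 68) + 8)*(-374) - 65 = (-56 + 8)*(-374) - 65 = -48*(-374) - 65 = 17952 - 65 = 17887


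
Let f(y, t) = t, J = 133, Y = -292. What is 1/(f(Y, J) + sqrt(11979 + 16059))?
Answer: -133/10349 + sqrt(28038)/10349 ≈ 0.0033284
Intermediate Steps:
1/(f(Y, J) + sqrt(11979 + 16059)) = 1/(133 + sqrt(11979 + 16059)) = 1/(133 + sqrt(28038))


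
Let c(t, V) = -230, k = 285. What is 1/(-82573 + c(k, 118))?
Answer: -1/82803 ≈ -1.2077e-5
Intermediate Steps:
1/(-82573 + c(k, 118)) = 1/(-82573 - 230) = 1/(-82803) = -1/82803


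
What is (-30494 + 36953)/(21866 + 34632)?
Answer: 6459/56498 ≈ 0.11432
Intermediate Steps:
(-30494 + 36953)/(21866 + 34632) = 6459/56498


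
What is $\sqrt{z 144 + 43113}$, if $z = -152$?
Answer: $5 \sqrt{849} \approx 145.69$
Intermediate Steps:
$\sqrt{z 144 + 43113} = \sqrt{\left(-152\right) 144 + 43113} = \sqrt{-21888 + 43113} = \sqrt{21225} = 5 \sqrt{849}$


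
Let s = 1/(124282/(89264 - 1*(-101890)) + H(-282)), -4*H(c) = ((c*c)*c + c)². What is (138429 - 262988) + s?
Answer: -1496835547464879419539133/12017080640217723484 ≈ -1.2456e+5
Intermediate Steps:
H(c) = -(c + c³)²/4 (H(c) = -((c*c)*c + c)²/4 = -(c²*c + c)²/4 = -(c³ + c)²/4 = -(c + c³)²/4)
s = -95577/12017080640217723484 (s = 1/(124282/(89264 - 1*(-101890)) - ¼*(-282)²*(1 + (-282)²)²) = 1/(124282/(89264 + 101890) - ¼*79524*(1 + 79524)²) = 1/(124282/191154 - ¼*79524*79525²) = 1/(124282*(1/191154) - ¼*79524*6324225625) = 1/(62141/95577 - 125731929650625) = 1/(-12017080640217723484/95577) = -95577/12017080640217723484 ≈ -7.9534e-15)
(138429 - 262988) + s = (138429 - 262988) - 95577/12017080640217723484 = -124559 - 95577/12017080640217723484 = -1496835547464879419539133/12017080640217723484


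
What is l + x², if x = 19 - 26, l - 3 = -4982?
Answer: -4930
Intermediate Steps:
l = -4979 (l = 3 - 4982 = -4979)
x = -7
l + x² = -4979 + (-7)² = -4979 + 49 = -4930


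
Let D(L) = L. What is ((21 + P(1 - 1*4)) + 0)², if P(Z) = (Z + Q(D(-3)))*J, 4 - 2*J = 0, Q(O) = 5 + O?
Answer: 361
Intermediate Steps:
J = 2 (J = 2 - ½*0 = 2 + 0 = 2)
P(Z) = 4 + 2*Z (P(Z) = (Z + (5 - 3))*2 = (Z + 2)*2 = (2 + Z)*2 = 4 + 2*Z)
((21 + P(1 - 1*4)) + 0)² = ((21 + (4 + 2*(1 - 1*4))) + 0)² = ((21 + (4 + 2*(1 - 4))) + 0)² = ((21 + (4 + 2*(-3))) + 0)² = ((21 + (4 - 6)) + 0)² = ((21 - 2) + 0)² = (19 + 0)² = 19² = 361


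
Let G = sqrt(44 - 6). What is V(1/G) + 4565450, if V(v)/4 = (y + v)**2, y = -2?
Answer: 86743856/19 - 8*sqrt(38)/19 ≈ 4.5655e+6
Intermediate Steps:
G = sqrt(38) ≈ 6.1644
V(v) = 4*(-2 + v)**2
V(1/G) + 4565450 = 4*(-2 + 1/(sqrt(38)))**2 + 4565450 = 4*(-2 + sqrt(38)/38)**2 + 4565450 = 4565450 + 4*(-2 + sqrt(38)/38)**2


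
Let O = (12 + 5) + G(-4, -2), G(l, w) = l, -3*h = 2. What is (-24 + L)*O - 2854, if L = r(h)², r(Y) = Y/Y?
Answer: -3153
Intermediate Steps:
h = -⅔ (h = -⅓*2 = -⅔ ≈ -0.66667)
r(Y) = 1
L = 1 (L = 1² = 1)
O = 13 (O = (12 + 5) - 4 = 17 - 4 = 13)
(-24 + L)*O - 2854 = (-24 + 1)*13 - 2854 = -23*13 - 2854 = -299 - 2854 = -3153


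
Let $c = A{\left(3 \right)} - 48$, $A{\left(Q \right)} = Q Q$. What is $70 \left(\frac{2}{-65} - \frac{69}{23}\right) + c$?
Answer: $- \frac{3265}{13} \approx -251.15$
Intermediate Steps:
$A{\left(Q \right)} = Q^{2}$
$c = -39$ ($c = 3^{2} - 48 = 9 - 48 = -39$)
$70 \left(\frac{2}{-65} - \frac{69}{23}\right) + c = 70 \left(\frac{2}{-65} - \frac{69}{23}\right) - 39 = 70 \left(2 \left(- \frac{1}{65}\right) - 3\right) - 39 = 70 \left(- \frac{2}{65} - 3\right) - 39 = 70 \left(- \frac{197}{65}\right) - 39 = - \frac{2758}{13} - 39 = - \frac{3265}{13}$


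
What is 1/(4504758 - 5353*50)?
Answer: 1/4237108 ≈ 2.3601e-7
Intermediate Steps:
1/(4504758 - 5353*50) = 1/(4504758 - 267650) = 1/4237108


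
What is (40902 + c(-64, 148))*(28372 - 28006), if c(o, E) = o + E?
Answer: 15000876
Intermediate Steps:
c(o, E) = E + o
(40902 + c(-64, 148))*(28372 - 28006) = (40902 + (148 - 64))*(28372 - 28006) = (40902 + 84)*366 = 40986*366 = 15000876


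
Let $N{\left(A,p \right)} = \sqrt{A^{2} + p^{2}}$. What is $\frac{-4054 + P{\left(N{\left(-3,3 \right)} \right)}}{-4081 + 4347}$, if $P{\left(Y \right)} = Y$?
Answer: $- \frac{2027}{133} + \frac{3 \sqrt{2}}{266} \approx -15.225$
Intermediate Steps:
$\frac{-4054 + P{\left(N{\left(-3,3 \right)} \right)}}{-4081 + 4347} = \frac{-4054 + \sqrt{\left(-3\right)^{2} + 3^{2}}}{-4081 + 4347} = \frac{-4054 + \sqrt{9 + 9}}{266} = \left(-4054 + \sqrt{18}\right) \frac{1}{266} = \left(-4054 + 3 \sqrt{2}\right) \frac{1}{266} = - \frac{2027}{133} + \frac{3 \sqrt{2}}{266}$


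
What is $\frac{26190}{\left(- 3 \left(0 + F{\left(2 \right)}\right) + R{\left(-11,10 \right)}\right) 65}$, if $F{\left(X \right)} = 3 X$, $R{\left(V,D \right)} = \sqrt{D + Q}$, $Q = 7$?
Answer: $- \frac{94284}{3991} - \frac{5238 \sqrt{17}}{3991} \approx -29.036$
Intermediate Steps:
$R{\left(V,D \right)} = \sqrt{7 + D}$ ($R{\left(V,D \right)} = \sqrt{D + 7} = \sqrt{7 + D}$)
$\frac{26190}{\left(- 3 \left(0 + F{\left(2 \right)}\right) + R{\left(-11,10 \right)}\right) 65} = \frac{26190}{\left(- 3 \left(0 + 3 \cdot 2\right) + \sqrt{7 + 10}\right) 65} = \frac{26190}{\left(- 3 \left(0 + 6\right) + \sqrt{17}\right) 65} = \frac{26190}{\left(\left(-3\right) 6 + \sqrt{17}\right) 65} = \frac{26190}{\left(-18 + \sqrt{17}\right) 65} = \frac{26190}{-1170 + 65 \sqrt{17}}$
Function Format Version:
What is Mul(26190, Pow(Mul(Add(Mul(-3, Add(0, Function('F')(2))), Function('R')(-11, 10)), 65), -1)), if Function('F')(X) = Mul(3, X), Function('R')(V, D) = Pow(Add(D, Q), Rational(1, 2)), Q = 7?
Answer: Add(Rational(-94284, 3991), Mul(Rational(-5238, 3991), Pow(17, Rational(1, 2)))) ≈ -29.036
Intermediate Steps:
Function('R')(V, D) = Pow(Add(7, D), Rational(1, 2)) (Function('R')(V, D) = Pow(Add(D, 7), Rational(1, 2)) = Pow(Add(7, D), Rational(1, 2)))
Mul(26190, Pow(Mul(Add(Mul(-3, Add(0, Function('F')(2))), Function('R')(-11, 10)), 65), -1)) = Mul(26190, Pow(Mul(Add(Mul(-3, Add(0, Mul(3, 2))), Pow(Add(7, 10), Rational(1, 2))), 65), -1)) = Mul(26190, Pow(Mul(Add(Mul(-3, Add(0, 6)), Pow(17, Rational(1, 2))), 65), -1)) = Mul(26190, Pow(Mul(Add(Mul(-3, 6), Pow(17, Rational(1, 2))), 65), -1)) = Mul(26190, Pow(Mul(Add(-18, Pow(17, Rational(1, 2))), 65), -1)) = Mul(26190, Pow(Add(-1170, Mul(65, Pow(17, Rational(1, 2)))), -1))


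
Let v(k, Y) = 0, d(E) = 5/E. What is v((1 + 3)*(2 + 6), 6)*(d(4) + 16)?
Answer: 0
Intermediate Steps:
v((1 + 3)*(2 + 6), 6)*(d(4) + 16) = 0*(5/4 + 16) = 0*(69/4) = 0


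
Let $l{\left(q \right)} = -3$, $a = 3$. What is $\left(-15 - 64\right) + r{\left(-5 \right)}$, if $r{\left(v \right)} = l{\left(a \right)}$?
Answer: $-82$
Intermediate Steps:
$r{\left(v \right)} = -3$
$\left(-15 - 64\right) + r{\left(-5 \right)} = \left(-15 - 64\right) - 3 = -79 - 3 = -82$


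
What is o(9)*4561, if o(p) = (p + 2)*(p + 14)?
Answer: 1153933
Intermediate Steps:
o(p) = (2 + p)*(14 + p)
o(9)*4561 = (28 + 9² + 16*9)*4561 = (28 + 81 + 144)*4561 = 253*4561 = 1153933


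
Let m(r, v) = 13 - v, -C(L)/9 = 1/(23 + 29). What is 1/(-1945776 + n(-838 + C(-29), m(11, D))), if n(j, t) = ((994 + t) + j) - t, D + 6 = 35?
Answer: -52/101172249 ≈ -5.1397e-7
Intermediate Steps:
D = 29 (D = -6 + 35 = 29)
C(L) = -9/52 (C(L) = -9/(23 + 29) = -9/52)
n(j, t) = 994 + j (n(j, t) = (994 + j + t) - t = 994 + j)
1/(-1945776 + n(-838 + C(-29), m(11, D))) = 1/(-1945776 + (994 + (-838 - 9/52))) = 1/(-1945776 + (994 - 43585/52)) = 1/(-1945776 + 8103/52) = 1/(-101172249/52) = -52/101172249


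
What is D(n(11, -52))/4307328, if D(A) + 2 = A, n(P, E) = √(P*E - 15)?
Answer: -1/2153664 + I*√587/4307328 ≈ -4.6432e-7 + 5.6249e-6*I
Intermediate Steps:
n(P, E) = √(-15 + E*P) (n(P, E) = √(E*P - 15) = √(-15 + E*P))
D(A) = -2 + A
D(n(11, -52))/4307328 = (-2 + √(-15 - 52*11))/4307328 = (-2 + √(-15 - 572))*(1/4307328) = (-2 + √(-587))*(1/4307328) = (-2 + I*√587)*(1/4307328) = -1/2153664 + I*√587/4307328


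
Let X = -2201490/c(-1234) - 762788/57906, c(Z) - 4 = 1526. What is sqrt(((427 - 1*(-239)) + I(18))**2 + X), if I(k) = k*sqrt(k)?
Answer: sqrt(12057531021928373 + 1936156500612792*sqrt(2))/164067 ≈ 741.39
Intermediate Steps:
c(Z) = 1530 (c(Z) = 4 + 1526 = 1530)
I(k) = k**(3/2)
X = -714703031/492201 (X = -2201490/1530 - 762788/57906 = -2201490*1/1530 - 762788*1/57906 = -24461/17 - 381394/28953 = -714703031/492201 ≈ -1452.1)
sqrt(((427 - 1*(-239)) + I(18))**2 + X) = sqrt(((427 - 1*(-239)) + 18**(3/2))**2 - 714703031/492201) = sqrt(((427 + 239) + 54*sqrt(2))**2 - 714703031/492201) = sqrt((666 + 54*sqrt(2))**2 - 714703031/492201) = sqrt(-714703031/492201 + (666 + 54*sqrt(2))**2)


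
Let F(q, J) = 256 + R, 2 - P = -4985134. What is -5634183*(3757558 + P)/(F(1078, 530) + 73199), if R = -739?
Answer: -24628968954501/36358 ≈ -6.7740e+8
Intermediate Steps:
P = 4985136 (P = 2 - 1*(-4985134) = 2 + 4985134 = 4985136)
F(q, J) = -483 (F(q, J) = 256 - 739 = -483)
-5634183*(3757558 + P)/(F(1078, 530) + 73199) = -5634183*(3757558 + 4985136)/(-483 + 73199) = -5634183/(72716/8742694) = -5634183/(72716*(1/8742694)) = -5634183/36358/4371347 = -5634183*4371347/36358 = -24628968954501/36358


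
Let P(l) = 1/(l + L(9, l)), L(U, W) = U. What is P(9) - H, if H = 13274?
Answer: -238931/18 ≈ -13274.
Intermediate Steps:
P(l) = 1/(9 + l) (P(l) = 1/(l + 9) = 1/(9 + l))
P(9) - H = 1/(9 + 9) - 1*13274 = 1/18 - 13274 = -238931/18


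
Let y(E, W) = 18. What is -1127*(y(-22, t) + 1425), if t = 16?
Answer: -1626261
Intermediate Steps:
-1127*(y(-22, t) + 1425) = -1127*(18 + 1425) = -1127*1443 = -1626261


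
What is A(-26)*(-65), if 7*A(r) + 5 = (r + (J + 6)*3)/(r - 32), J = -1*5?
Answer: 17355/406 ≈ 42.746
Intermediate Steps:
J = -5
A(r) = -5/7 + (3 + r)/(7*(-32 + r)) (A(r) = -5/7 + ((r + (-5 + 6)*3)/(r - 32))/7 = -5/7 + ((r + 1*3)/(-32 + r))/7 = -5/7 + ((r + 3)/(-32 + r))/7 = -5/7 + ((3 + r)/(-32 + r))/7 = -5/7 + (3 + r)/(7*(-32 + r)))
A(-26)*(-65) = ((163 - 4*(-26))/(7*(-32 - 26)))*(-65) = ((⅐)*(163 + 104)/(-58))*(-65) = ((⅐)*(-1/58)*267)*(-65) = -267/406*(-65) = 17355/406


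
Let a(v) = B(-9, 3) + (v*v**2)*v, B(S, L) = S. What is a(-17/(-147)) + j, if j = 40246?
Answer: 18788622208318/466948881 ≈ 40237.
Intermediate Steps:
a(v) = -9 + v**4 (a(v) = -9 + (v*v**2)*v = -9 + v**3*v = -9 + v**4)
a(-17/(-147)) + j = (-9 + (-17/(-147))**4) + 40246 = (-9 + (-17*(-1/147))**4) + 40246 = (-9 + (17/147)**4) + 40246 = (-9 + 83521/466948881) + 40246 = -4202456408/466948881 + 40246 = 18788622208318/466948881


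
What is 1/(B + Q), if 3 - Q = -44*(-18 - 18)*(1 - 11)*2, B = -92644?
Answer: -1/60961 ≈ -1.6404e-5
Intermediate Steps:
Q = 31683 (Q = 3 - (-44*(-18 - 18)*(1 - 11))*2 = 3 - (-(-1584)*(-10))*2 = 3 - (-44*360)*2 = 3 - (-15840)*2 = 3 - 1*(-31680) = 3 + 31680 = 31683)
1/(B + Q) = 1/(-92644 + 31683) = 1/(-60961) = -1/60961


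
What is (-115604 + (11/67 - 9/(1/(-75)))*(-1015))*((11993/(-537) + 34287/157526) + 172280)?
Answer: -2184104161316115836/15831363 ≈ -1.3796e+11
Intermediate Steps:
(-115604 + (11/67 - 9/(1/(-75)))*(-1015))*((11993/(-537) + 34287/157526) + 172280) = (-115604 + (11*(1/67) - 9/(-1/75))*(-1015))*((11993*(-1/537) + 34287*(1/157526)) + 172280) = (-115604 + (11/67 - 9*(-75))*(-1015))*((-67/3 + 34287/157526) + 172280) = (-115604 + (11/67 + 675)*(-1015))*(-10451381/472578 + 172280) = (-115604 + (45236/67)*(-1015))*(81405286459/472578) = (-115604 - 45914540/67)*(81405286459/472578) = -53660008/67*81405286459/472578 = -2184104161316115836/15831363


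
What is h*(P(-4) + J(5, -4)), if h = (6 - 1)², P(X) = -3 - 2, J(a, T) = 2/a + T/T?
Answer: -90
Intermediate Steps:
J(a, T) = 1 + 2/a (J(a, T) = 2/a + 1 = 1 + 2/a)
P(X) = -5
h = 25 (h = 5² = 25)
h*(P(-4) + J(5, -4)) = 25*(-5 + (2 + 5)/5) = 25*(-5 + (⅕)*7) = 25*(-5 + 7/5) = 25*(-18/5) = -90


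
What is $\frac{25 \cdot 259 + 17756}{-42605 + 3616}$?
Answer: $- \frac{24231}{38989} \approx -0.62148$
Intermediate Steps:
$\frac{25 \cdot 259 + 17756}{-42605 + 3616} = \frac{6475 + 17756}{-38989} = 24231 \left(- \frac{1}{38989}\right) = - \frac{24231}{38989}$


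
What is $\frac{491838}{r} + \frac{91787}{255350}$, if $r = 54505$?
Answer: $\frac{26118736747}{2783570350} \approx 9.3832$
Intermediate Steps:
$\frac{491838}{r} + \frac{91787}{255350} = \frac{491838}{54505} + \frac{91787}{255350} = \frac{26118736747}{2783570350}$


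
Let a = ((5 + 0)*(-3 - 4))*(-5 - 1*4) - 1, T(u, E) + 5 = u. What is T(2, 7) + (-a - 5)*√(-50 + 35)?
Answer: -3 - 319*I*√15 ≈ -3.0 - 1235.5*I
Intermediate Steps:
T(u, E) = -5 + u
a = 314 (a = (5*(-7))*(-5 - 4) - 1 = -35*(-9) - 1 = 315 - 1 = 314)
T(2, 7) + (-a - 5)*√(-50 + 35) = (-5 + 2) + (-1*314 - 5)*√(-50 + 35) = -3 + (-314 - 5)*√(-15) = -3 - 319*I*√15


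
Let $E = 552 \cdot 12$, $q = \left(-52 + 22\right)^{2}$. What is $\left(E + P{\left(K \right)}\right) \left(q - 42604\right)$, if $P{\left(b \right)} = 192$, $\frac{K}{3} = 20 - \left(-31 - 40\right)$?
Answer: $-284254464$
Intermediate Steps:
$q = 900$ ($q = \left(-30\right)^{2} = 900$)
$K = 273$ ($K = 3 \left(20 - \left(-31 - 40\right)\right) = 3 \left(20 - -71\right) = 3 \left(20 + 71\right) = 3 \cdot 91 = 273$)
$E = 6624$
$\left(E + P{\left(K \right)}\right) \left(q - 42604\right) = \left(6624 + 192\right) \left(900 - 42604\right) = 6816 \left(-41704\right) = -284254464$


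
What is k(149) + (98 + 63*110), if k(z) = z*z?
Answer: 29229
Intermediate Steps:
k(z) = z²
k(149) + (98 + 63*110) = 149² + (98 + 63*110) = 22201 + (98 + 6930) = 22201 + 7028 = 29229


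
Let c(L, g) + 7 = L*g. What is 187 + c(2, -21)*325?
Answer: -15738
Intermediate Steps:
c(L, g) = -7 + L*g
187 + c(2, -21)*325 = 187 + (-7 + 2*(-21))*325 = 187 + (-7 - 42)*325 = 187 - 49*325 = 187 - 15925 = -15738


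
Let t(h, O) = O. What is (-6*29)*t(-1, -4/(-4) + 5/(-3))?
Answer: 116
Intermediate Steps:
(-6*29)*t(-1, -4/(-4) + 5/(-3)) = (-6*29)*(-4/(-4) + 5/(-3)) = -174*(-4*(-¼) + 5*(-⅓)) = -174*(1 - 5/3) = -174*(-⅔) = 116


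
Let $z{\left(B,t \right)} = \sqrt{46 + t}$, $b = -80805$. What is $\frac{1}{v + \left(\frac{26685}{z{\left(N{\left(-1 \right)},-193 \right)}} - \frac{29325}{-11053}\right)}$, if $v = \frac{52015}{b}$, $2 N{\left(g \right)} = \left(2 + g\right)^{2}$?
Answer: $\frac{9159432105583554}{22080871079131598575033} + \frac{5792241660789793095 i \sqrt{3}}{22080871079131598575033} \approx 4.1481 \cdot 10^{-7} + 0.00045435 i$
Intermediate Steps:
$N{\left(g \right)} = \frac{\left(2 + g\right)^{2}}{2}$
$v = - \frac{10403}{16161}$ ($v = \frac{52015}{-80805} = 52015 \left(- \frac{1}{80805}\right) = - \frac{10403}{16161} \approx -0.64371$)
$\frac{1}{v + \left(\frac{26685}{z{\left(N{\left(-1 \right)},-193 \right)}} - \frac{29325}{-11053}\right)} = \frac{1}{- \frac{10403}{16161} + \left(\frac{26685}{\sqrt{46 - 193}} - \frac{29325}{-11053}\right)} = \frac{1}{- \frac{10403}{16161} + \left(\frac{26685}{\sqrt{-147}} - - \frac{29325}{11053}\right)} = \frac{1}{- \frac{10403}{16161} + \left(\frac{26685}{7 i \sqrt{3}} + \frac{29325}{11053}\right)} = \frac{1}{- \frac{10403}{16161} + \left(26685 \left(- \frac{i \sqrt{3}}{21}\right) + \frac{29325}{11053}\right)} = \frac{1}{- \frac{10403}{16161} + \left(- \frac{8895 i \sqrt{3}}{7} + \frac{29325}{11053}\right)} = \frac{1}{- \frac{10403}{16161} + \left(\frac{29325}{11053} - \frac{8895 i \sqrt{3}}{7}\right)} = \frac{1}{\frac{358936966}{178627533} - \frac{8895 i \sqrt{3}}{7}}$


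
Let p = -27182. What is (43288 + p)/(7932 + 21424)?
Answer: 8053/14678 ≈ 0.54864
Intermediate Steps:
(43288 + p)/(7932 + 21424) = (43288 - 27182)/(7932 + 21424) = 16106/29356 = 16106*(1/29356) = 8053/14678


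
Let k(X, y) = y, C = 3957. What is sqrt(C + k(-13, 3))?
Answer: 6*sqrt(110) ≈ 62.929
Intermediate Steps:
sqrt(C + k(-13, 3)) = sqrt(3957 + 3) = sqrt(3960) = 6*sqrt(110)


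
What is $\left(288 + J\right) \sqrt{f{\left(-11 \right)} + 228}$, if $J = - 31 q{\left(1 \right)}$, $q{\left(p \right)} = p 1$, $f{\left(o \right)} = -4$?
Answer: $1028 \sqrt{14} \approx 3846.4$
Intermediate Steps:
$q{\left(p \right)} = p$
$J = -31$ ($J = \left(-31\right) 1 = -31$)
$\left(288 + J\right) \sqrt{f{\left(-11 \right)} + 228} = \left(288 - 31\right) \sqrt{-4 + 228} = 257 \sqrt{224} = 257 \cdot 4 \sqrt{14} = 1028 \sqrt{14}$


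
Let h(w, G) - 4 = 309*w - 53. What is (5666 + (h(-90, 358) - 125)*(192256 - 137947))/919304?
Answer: -759888695/459652 ≈ -1653.2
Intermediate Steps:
h(w, G) = -49 + 309*w (h(w, G) = 4 + (309*w - 53) = 4 + (-53 + 309*w) = -49 + 309*w)
(5666 + (h(-90, 358) - 125)*(192256 - 137947))/919304 = (5666 + ((-49 + 309*(-90)) - 125)*(192256 - 137947))/919304 = (5666 + ((-49 - 27810) - 125)*54309)*(1/919304) = (5666 + (-27859 - 125)*54309)*(1/919304) = (5666 - 27984*54309)*(1/919304) = (5666 - 1519783056)*(1/919304) = -1519777390*1/919304 = -759888695/459652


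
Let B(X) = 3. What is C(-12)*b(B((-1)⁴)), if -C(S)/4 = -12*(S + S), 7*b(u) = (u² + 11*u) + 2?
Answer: -50688/7 ≈ -7241.1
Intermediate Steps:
b(u) = 2/7 + u²/7 + 11*u/7 (b(u) = ((u² + 11*u) + 2)/7 = (2 + u² + 11*u)/7 = 2/7 + u²/7 + 11*u/7)
C(S) = 96*S (C(S) = -(-48)*(S + S) = -(-48)*2*S = -(-96)*S = 96*S)
C(-12)*b(B((-1)⁴)) = (96*(-12))*(2/7 + (⅐)*3² + (11/7)*3) = -1152*(2/7 + (⅐)*9 + 33/7) = -1152*(2/7 + 9/7 + 33/7) = -1152*44/7 = -50688/7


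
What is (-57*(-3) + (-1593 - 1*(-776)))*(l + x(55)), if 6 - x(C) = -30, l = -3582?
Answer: 2290716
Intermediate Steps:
x(C) = 36 (x(C) = 6 - 1*(-30) = 6 + 30 = 36)
(-57*(-3) + (-1593 - 1*(-776)))*(l + x(55)) = (-57*(-3) + (-1593 - 1*(-776)))*(-3582 + 36) = (171 + (-1593 + 776))*(-3546) = (171 - 817)*(-3546) = -646*(-3546) = 2290716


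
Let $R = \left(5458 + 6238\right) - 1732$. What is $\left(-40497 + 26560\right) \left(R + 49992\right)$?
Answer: $-835606772$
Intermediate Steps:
$R = 9964$ ($R = 11696 - 1732 = 9964$)
$\left(-40497 + 26560\right) \left(R + 49992\right) = \left(-40497 + 26560\right) \left(9964 + 49992\right) = \left(-13937\right) 59956 = -835606772$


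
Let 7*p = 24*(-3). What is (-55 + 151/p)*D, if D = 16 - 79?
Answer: 35119/8 ≈ 4389.9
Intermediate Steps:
p = -72/7 (p = (24*(-3))/7 = (1/7)*(-72) = -72/7 ≈ -10.286)
D = -63
(-55 + 151/p)*D = (-55 + 151/(-72/7))*(-63) = (-55 + 151*(-7/72))*(-63) = (-55 - 1057/72)*(-63) = -5017/72*(-63) = 35119/8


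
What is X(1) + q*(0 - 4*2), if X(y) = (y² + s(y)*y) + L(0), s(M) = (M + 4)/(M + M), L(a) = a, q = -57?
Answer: 919/2 ≈ 459.50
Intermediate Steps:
s(M) = (4 + M)/(2*M) (s(M) = (4 + M)/((2*M)) = (4 + M)*(1/(2*M)) = (4 + M)/(2*M))
X(y) = 2 + y² + y/2 (X(y) = (y² + ((4 + y)/(2*y))*y) + 0 = (y² + (2 + y/2)) + 0 = (2 + y² + y/2) + 0 = 2 + y² + y/2)
X(1) + q*(0 - 4*2) = (2 + 1² + (½)*1) - 57*(0 - 4*2) = (2 + 1 + ½) - 57*(0 - 8) = 7/2 - 57*(-8) = 7/2 + 456 = 919/2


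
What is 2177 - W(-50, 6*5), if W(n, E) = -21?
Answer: 2198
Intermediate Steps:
2177 - W(-50, 6*5) = 2177 - 1*(-21) = 2177 + 21 = 2198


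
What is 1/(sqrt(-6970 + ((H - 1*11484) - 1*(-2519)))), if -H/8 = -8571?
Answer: sqrt(52633)/52633 ≈ 0.0043588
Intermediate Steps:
H = 68568 (H = -8*(-8571) = 68568)
1/(sqrt(-6970 + ((H - 1*11484) - 1*(-2519)))) = 1/(sqrt(-6970 + ((68568 - 1*11484) - 1*(-2519)))) = 1/(sqrt(-6970 + ((68568 - 11484) + 2519))) = 1/(sqrt(-6970 + (57084 + 2519))) = 1/(sqrt(-6970 + 59603)) = 1/(sqrt(52633)) = sqrt(52633)/52633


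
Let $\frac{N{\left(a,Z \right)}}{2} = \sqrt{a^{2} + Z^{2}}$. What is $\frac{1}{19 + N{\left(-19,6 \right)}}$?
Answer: $- \frac{19}{1227} + \frac{2 \sqrt{397}}{1227} \approx 0.016992$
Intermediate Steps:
$N{\left(a,Z \right)} = 2 \sqrt{Z^{2} + a^{2}}$ ($N{\left(a,Z \right)} = 2 \sqrt{a^{2} + Z^{2}} = 2 \sqrt{Z^{2} + a^{2}}$)
$\frac{1}{19 + N{\left(-19,6 \right)}} = \frac{1}{19 + 2 \sqrt{6^{2} + \left(-19\right)^{2}}} = \frac{1}{19 + 2 \sqrt{36 + 361}} = \frac{1}{19 + 2 \sqrt{397}}$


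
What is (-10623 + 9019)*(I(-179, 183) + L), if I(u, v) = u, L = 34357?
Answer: -54821512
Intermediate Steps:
(-10623 + 9019)*(I(-179, 183) + L) = (-10623 + 9019)*(-179 + 34357) = -1604*34178 = -54821512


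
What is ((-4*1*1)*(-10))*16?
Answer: 640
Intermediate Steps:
((-4*1*1)*(-10))*16 = (-4*1*(-10))*16 = -4*(-10)*16 = 40*16 = 640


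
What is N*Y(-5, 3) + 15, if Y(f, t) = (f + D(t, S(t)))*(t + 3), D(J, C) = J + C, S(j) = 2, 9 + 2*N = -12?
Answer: 15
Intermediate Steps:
N = -21/2 (N = -9/2 + (½)*(-12) = -9/2 - 6 = -21/2 ≈ -10.500)
D(J, C) = C + J
Y(f, t) = (3 + t)*(2 + f + t) (Y(f, t) = (f + (2 + t))*(t + 3) = (2 + f + t)*(3 + t) = (3 + t)*(2 + f + t))
N*Y(-5, 3) + 15 = -21*(6 + 3² + 3*(-5) + 5*3 - 5*3)/2 + 15 = -21*(6 + 9 - 15 + 15 - 15)/2 + 15 = -21/2*0 + 15 = 0 + 15 = 15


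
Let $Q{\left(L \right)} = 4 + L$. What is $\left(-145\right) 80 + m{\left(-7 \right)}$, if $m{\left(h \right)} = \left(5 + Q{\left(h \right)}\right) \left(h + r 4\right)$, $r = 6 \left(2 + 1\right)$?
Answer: $-11470$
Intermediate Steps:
$r = 18$ ($r = 6 \cdot 3 = 18$)
$m{\left(h \right)} = \left(9 + h\right) \left(72 + h\right)$ ($m{\left(h \right)} = \left(5 + \left(4 + h\right)\right) \left(h + 18 \cdot 4\right) = \left(9 + h\right) \left(h + 72\right) = \left(9 + h\right) \left(72 + h\right)$)
$\left(-145\right) 80 + m{\left(-7 \right)} = \left(-145\right) 80 + \left(648 + \left(-7\right)^{2} + 81 \left(-7\right)\right) = -11600 + \left(648 + 49 - 567\right) = -11600 + 130 = -11470$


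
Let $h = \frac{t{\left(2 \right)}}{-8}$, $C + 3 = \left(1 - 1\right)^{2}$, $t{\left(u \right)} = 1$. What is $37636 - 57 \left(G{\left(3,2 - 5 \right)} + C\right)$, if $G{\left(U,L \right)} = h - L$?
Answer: $\frac{301145}{8} \approx 37643.0$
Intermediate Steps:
$C = -3$ ($C = -3 + \left(1 - 1\right)^{2} = -3 + 0^{2} = -3 + 0 = -3$)
$h = - \frac{1}{8}$ ($h = 1 \frac{1}{-8} = 1 \left(- \frac{1}{8}\right) = - \frac{1}{8} \approx -0.125$)
$G{\left(U,L \right)} = - \frac{1}{8} - L$
$37636 - 57 \left(G{\left(3,2 - 5 \right)} + C\right) = 37636 - 57 \left(\left(- \frac{1}{8} - \left(2 - 5\right)\right) - 3\right) = 37636 - 57 \left(\left(- \frac{1}{8} - -3\right) - 3\right) = 37636 - 57 \left(\left(- \frac{1}{8} + 3\right) - 3\right) = 37636 - 57 \left(\frac{23}{8} - 3\right) = 37636 - 57 \left(- \frac{1}{8}\right) = 37636 - - \frac{57}{8} = 37636 + \frac{57}{8} = \frac{301145}{8}$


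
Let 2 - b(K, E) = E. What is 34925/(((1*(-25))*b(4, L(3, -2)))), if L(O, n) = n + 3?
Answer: -1397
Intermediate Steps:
L(O, n) = 3 + n
b(K, E) = 2 - E
34925/(((1*(-25))*b(4, L(3, -2)))) = 34925/(((1*(-25))*(2 - (3 - 2)))) = 34925/((-25*(2 - 1*1))) = 34925/((-25*(2 - 1))) = 34925/((-25*1)) = 34925/(-25) = 34925*(-1/25) = -1397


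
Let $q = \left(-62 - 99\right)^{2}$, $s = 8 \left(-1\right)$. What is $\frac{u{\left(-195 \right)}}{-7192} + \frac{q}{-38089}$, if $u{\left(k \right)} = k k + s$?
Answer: $- \frac{1634453345}{273936088} \approx -5.9666$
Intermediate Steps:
$s = -8$
$q = 25921$ ($q = \left(-161\right)^{2} = 25921$)
$u{\left(k \right)} = -8 + k^{2}$ ($u{\left(k \right)} = k k - 8 = k^{2} - 8 = -8 + k^{2}$)
$\frac{u{\left(-195 \right)}}{-7192} + \frac{q}{-38089} = \frac{-8 + \left(-195\right)^{2}}{-7192} + \frac{25921}{-38089} = \left(-8 + 38025\right) \left(- \frac{1}{7192}\right) + 25921 \left(- \frac{1}{38089}\right) = 38017 \left(- \frac{1}{7192}\right) - \frac{25921}{38089} = - \frac{38017}{7192} - \frac{25921}{38089} = - \frac{1634453345}{273936088}$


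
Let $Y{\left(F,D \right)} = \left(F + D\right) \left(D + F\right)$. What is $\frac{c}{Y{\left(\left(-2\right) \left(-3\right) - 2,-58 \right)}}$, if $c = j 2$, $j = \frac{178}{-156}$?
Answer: $- \frac{89}{113724} \approx -0.0007826$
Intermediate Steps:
$j = - \frac{89}{78}$ ($j = 178 \left(- \frac{1}{156}\right) = - \frac{89}{78} \approx -1.141$)
$Y{\left(F,D \right)} = \left(D + F\right)^{2}$ ($Y{\left(F,D \right)} = \left(D + F\right) \left(D + F\right) = \left(D + F\right)^{2}$)
$c = - \frac{89}{39}$ ($c = \left(- \frac{89}{78}\right) 2 = - \frac{89}{39} \approx -2.2821$)
$\frac{c}{Y{\left(\left(-2\right) \left(-3\right) - 2,-58 \right)}} = - \frac{89}{39 \left(-58 - -4\right)^{2}} = - \frac{89}{39 \left(-58 + \left(6 - 2\right)\right)^{2}} = - \frac{89}{39 \left(-58 + 4\right)^{2}} = - \frac{89}{39 \left(-54\right)^{2}} = - \frac{89}{39 \cdot 2916} = \left(- \frac{89}{39}\right) \frac{1}{2916} = - \frac{89}{113724}$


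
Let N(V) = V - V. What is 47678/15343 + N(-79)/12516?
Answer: 47678/15343 ≈ 3.1075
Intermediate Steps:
N(V) = 0
47678/15343 + N(-79)/12516 = 47678/15343 + 0/12516 = 47678*(1/15343) + 0*(1/12516) = 47678/15343 + 0 = 47678/15343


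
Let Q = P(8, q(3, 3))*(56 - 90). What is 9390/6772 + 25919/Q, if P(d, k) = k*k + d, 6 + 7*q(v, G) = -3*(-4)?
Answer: -2116001663/24636536 ≈ -85.889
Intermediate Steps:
q(v, G) = 6/7 (q(v, G) = -6/7 + (-3*(-4))/7 = -6/7 + (⅐)*12 = -6/7 + 12/7 = 6/7)
P(d, k) = d + k² (P(d, k) = k² + d = d + k²)
Q = -14552/49 (Q = (8 + (6/7)²)*(56 - 90) = (8 + 36/49)*(-34) = (428/49)*(-34) = -14552/49 ≈ -296.98)
9390/6772 + 25919/Q = 9390/6772 + 25919/(-14552/49) = 9390*(1/6772) + 25919*(-49/14552) = 4695/3386 - 1270031/14552 = -2116001663/24636536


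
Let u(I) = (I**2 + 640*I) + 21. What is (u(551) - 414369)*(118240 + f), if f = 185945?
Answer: 73580222205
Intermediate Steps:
u(I) = 21 + I**2 + 640*I
(u(551) - 414369)*(118240 + f) = ((21 + 551**2 + 640*551) - 414369)*(118240 + 185945) = ((21 + 303601 + 352640) - 414369)*304185 = (656262 - 414369)*304185 = 241893*304185 = 73580222205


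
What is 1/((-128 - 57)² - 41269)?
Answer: -1/7044 ≈ -0.00014196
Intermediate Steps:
1/((-128 - 57)² - 41269) = 1/((-185)² - 41269) = 1/(34225 - 41269) = 1/(-7044) = -1/7044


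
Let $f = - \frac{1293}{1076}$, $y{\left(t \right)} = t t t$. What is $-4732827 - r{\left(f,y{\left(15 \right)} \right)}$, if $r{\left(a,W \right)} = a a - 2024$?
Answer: $- \frac{5477211845977}{1157776} \approx -4.7308 \cdot 10^{6}$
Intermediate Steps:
$y{\left(t \right)} = t^{3}$ ($y{\left(t \right)} = t^{2} t = t^{3}$)
$f = - \frac{1293}{1076}$ ($f = \left(-1293\right) \frac{1}{1076} = - \frac{1293}{1076} \approx -1.2017$)
$r{\left(a,W \right)} = -2024 + a^{2}$ ($r{\left(a,W \right)} = a^{2} - 2024 = -2024 + a^{2}$)
$-4732827 - r{\left(f,y{\left(15 \right)} \right)} = -4732827 - \left(-2024 + \left(- \frac{1293}{1076}\right)^{2}\right) = -4732827 - \left(-2024 + \frac{1671849}{1157776}\right) = -4732827 - - \frac{2341666775}{1157776} = -4732827 + \frac{2341666775}{1157776} = - \frac{5477211845977}{1157776}$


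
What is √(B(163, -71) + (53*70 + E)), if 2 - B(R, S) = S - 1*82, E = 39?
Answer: 8*√61 ≈ 62.482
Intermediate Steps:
B(R, S) = 84 - S (B(R, S) = 2 - (S - 1*82) = 2 - (S - 82) = 2 - (-82 + S) = 2 + (82 - S) = 84 - S)
√(B(163, -71) + (53*70 + E)) = √((84 - 1*(-71)) + (53*70 + 39)) = √((84 + 71) + (3710 + 39)) = √(155 + 3749) = √3904 = 8*√61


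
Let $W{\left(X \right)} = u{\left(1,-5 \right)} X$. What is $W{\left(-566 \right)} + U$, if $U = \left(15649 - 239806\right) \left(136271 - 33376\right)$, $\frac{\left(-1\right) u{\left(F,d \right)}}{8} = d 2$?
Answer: $-23064679795$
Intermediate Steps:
$u{\left(F,d \right)} = - 16 d$ ($u{\left(F,d \right)} = - 8 d 2 = - 8 \cdot 2 d = - 16 d$)
$W{\left(X \right)} = 80 X$ ($W{\left(X \right)} = \left(-16\right) \left(-5\right) X = 80 X$)
$U = -23064634515$ ($U = \left(-224157\right) 102895 = -23064634515$)
$W{\left(-566 \right)} + U = 80 \left(-566\right) - 23064634515 = -45280 - 23064634515 = -23064679795$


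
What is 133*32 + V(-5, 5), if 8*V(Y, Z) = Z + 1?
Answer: 17027/4 ≈ 4256.8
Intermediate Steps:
V(Y, Z) = ⅛ + Z/8 (V(Y, Z) = (Z + 1)/8 = (1 + Z)/8 = ⅛ + Z/8)
133*32 + V(-5, 5) = 133*32 + (⅛ + (⅛)*5) = 4256 + (⅛ + 5/8) = 4256 + ¾ = 17027/4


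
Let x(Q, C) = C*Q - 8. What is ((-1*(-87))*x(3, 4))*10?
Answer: 3480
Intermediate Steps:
x(Q, C) = -8 + C*Q
((-1*(-87))*x(3, 4))*10 = ((-1*(-87))*(-8 + 4*3))*10 = (87*(-8 + 12))*10 = (87*4)*10 = 348*10 = 3480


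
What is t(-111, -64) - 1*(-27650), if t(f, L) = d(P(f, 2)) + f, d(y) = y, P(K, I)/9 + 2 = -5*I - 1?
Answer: 27422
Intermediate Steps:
P(K, I) = -27 - 45*I (P(K, I) = -18 + 9*(-5*I - 1) = -18 + 9*(-1 - 5*I) = -18 + (-9 - 45*I) = -27 - 45*I)
t(f, L) = -117 + f (t(f, L) = (-27 - 45*2) + f = (-27 - 90) + f = -117 + f)
t(-111, -64) - 1*(-27650) = (-117 - 111) - 1*(-27650) = -228 + 27650 = 27422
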